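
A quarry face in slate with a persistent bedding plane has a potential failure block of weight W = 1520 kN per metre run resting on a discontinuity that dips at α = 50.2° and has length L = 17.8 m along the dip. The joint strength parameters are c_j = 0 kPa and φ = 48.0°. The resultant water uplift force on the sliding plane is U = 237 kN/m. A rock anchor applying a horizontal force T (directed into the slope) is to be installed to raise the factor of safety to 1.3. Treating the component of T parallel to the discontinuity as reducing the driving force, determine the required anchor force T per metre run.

T = 416 kN/m

Resolving forces along and normal to the sliding plane, with the horizontal anchor force T adding T·sinα to the effective normal force and T·cosα acting up the plane against the driving force:
FS = [c_jL + (W cosα − U + T sinα) tanφ] / [W sinα − T cosα]
Without the anchor: N' = 736.0 kN/m, driving T_d = 1167.8 kN/m, resisting R = 0·17.8 + 736.0·tan48.0° = 817.4 kN/m, FS = 0.70.
Setting FS = 1.3 and solving for T:
1.3·(1167.8 − T cos50.2°) = 817.4 + T sin50.2°·tan48.0°
T·(sin50.2°·tan48.0° + 1.3·cos50.2°) = 1.3·1167.8 − 817.4
T·(0.7683·1.1106 + 1.3·0.6401) = 1518.1 − 817.4 = 700.8
T·1.6854 = 700.8
T = 415.8 kN/m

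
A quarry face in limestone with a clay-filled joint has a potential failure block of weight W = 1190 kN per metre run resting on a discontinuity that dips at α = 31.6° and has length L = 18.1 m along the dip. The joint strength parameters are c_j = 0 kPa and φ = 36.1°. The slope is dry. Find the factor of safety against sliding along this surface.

FS = 1.19

Resolving the block weight along and normal to the plane and applying the Mohr–Coulomb strength on the joint:
N' = W cosα = 1190·cos31.6° = 1013.6 kN/m
Driving force T = W sinα = 1190·sin31.6° = 623.5 kN/m
Resisting force R = c_j·L + N'·tanφ = 0·18.1 + 1013.6·tan36.1° = 0.0 + 739.1 = 739.1 kN/m
FS = R / T = 739.1 / 623.5 = 1.185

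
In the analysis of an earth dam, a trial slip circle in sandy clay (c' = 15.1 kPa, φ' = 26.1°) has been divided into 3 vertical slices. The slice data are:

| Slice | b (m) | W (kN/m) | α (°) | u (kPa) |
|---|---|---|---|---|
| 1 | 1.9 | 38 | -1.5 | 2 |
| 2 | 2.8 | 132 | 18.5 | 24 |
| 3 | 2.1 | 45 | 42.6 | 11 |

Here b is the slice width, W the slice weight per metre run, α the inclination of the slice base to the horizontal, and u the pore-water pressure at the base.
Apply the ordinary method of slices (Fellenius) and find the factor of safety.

FS = 2.25

Ordinary method of slices: FS = Σ[c'·Δl_i + (W_i cosα_i − u_i·Δl_i)·tanφ'] / Σ W_i sinα_i, with Δl_i = b_i / cosα_i.
Slice 1: Δl = 1.9/cos(-1.5°) = 1.901 m; N'_1 = 38·cos(-1.5°) − 2·1.901 = 34.2; c'Δl = 28.70; W sinα = -1.0
Slice 2: Δl = 2.8/cos18.5° = 2.953 m; N'_2 = 132·cos18.5° − 24·2.953 = 54.3; c'Δl = 44.58; W sinα = 41.9
Slice 3: Δl = 2.1/cos42.6° = 2.853 m; N'_3 = 45·cos42.6° − 11·2.853 = 1.7; c'Δl = 43.08; W sinα = 30.5
Σc'Δl = 116.4 kN/m; ΣN' = 90.2 kN/m; ΣW sinα = 71.3 kN/m
Resisting = 116.4 + 90.2·tan26.1° = 116.4 + 44.2 = 160.6 kN/m
FS = 160.6 / 71.3 = 2.251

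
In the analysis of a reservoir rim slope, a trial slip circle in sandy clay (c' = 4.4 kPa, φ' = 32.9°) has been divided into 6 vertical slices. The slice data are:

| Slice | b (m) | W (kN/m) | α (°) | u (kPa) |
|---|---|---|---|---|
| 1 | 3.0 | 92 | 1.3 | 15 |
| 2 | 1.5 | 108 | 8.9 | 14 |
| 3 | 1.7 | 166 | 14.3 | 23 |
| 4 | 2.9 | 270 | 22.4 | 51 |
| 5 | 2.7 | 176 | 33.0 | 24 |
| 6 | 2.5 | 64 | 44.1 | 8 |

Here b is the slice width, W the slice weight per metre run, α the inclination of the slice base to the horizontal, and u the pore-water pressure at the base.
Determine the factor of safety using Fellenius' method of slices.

Ordinary method of slices: FS = Σ[c'·Δl_i + (W_i cosα_i − u_i·Δl_i)·tanφ'] / Σ W_i sinα_i, with Δl_i = b_i / cosα_i.
Slice 1: Δl = 3.0/cos1.3° = 3.001 m; N'_1 = 92·cos1.3° − 15·3.001 = 47.0; c'Δl = 13.20; W sinα = 2.1
Slice 2: Δl = 1.5/cos8.9° = 1.518 m; N'_2 = 108·cos8.9° − 14·1.518 = 85.4; c'Δl = 6.68; W sinα = 16.7
Slice 3: Δl = 1.7/cos14.3° = 1.754 m; N'_3 = 166·cos14.3° − 23·1.754 = 120.5; c'Δl = 7.72; W sinα = 41.0
Slice 4: Δl = 2.9/cos22.4° = 3.137 m; N'_4 = 270·cos22.4° − 51·3.137 = 89.7; c'Δl = 13.80; W sinα = 102.9
Slice 5: Δl = 2.7/cos33.0° = 3.219 m; N'_5 = 176·cos33.0° − 24·3.219 = 70.3; c'Δl = 14.17; W sinα = 95.9
Slice 6: Δl = 2.5/cos44.1° = 3.481 m; N'_6 = 64·cos44.1° − 8·3.481 = 18.1; c'Δl = 15.32; W sinα = 44.5
Σc'Δl = 70.9 kN/m; ΣN' = 431.0 kN/m; ΣW sinα = 303.1 kN/m
Resisting = 70.9 + 431.0·tan32.9° = 70.9 + 278.8 = 349.7 kN/m
FS = 349.7 / 303.1 = 1.154

FS = 1.15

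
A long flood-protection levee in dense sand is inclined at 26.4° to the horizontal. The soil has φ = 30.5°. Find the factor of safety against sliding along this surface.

FS = 1.19

For a dry cohesionless infinite slope the factor of safety is FS = tanφ / tanβ.
FS = tan30.5° / tan26.4° = 0.5890 / 0.4964 = 1.187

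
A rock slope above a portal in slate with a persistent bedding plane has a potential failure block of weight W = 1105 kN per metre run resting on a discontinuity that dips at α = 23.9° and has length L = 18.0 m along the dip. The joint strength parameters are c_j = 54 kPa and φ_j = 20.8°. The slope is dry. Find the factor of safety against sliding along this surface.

Resolving the block weight along and normal to the plane and applying the Mohr–Coulomb strength on the joint:
N' = W cosα = 1105·cos23.9° = 1010.3 kN/m
Driving force T = W sinα = 1105·sin23.9° = 447.7 kN/m
Resisting force R = c_j·L + N'·tanφ_j = 54·18.0 + 1010.3·tan20.8° = 972.0 + 383.8 = 1355.8 kN/m
FS = R / T = 1355.8 / 447.7 = 3.028

FS = 3.03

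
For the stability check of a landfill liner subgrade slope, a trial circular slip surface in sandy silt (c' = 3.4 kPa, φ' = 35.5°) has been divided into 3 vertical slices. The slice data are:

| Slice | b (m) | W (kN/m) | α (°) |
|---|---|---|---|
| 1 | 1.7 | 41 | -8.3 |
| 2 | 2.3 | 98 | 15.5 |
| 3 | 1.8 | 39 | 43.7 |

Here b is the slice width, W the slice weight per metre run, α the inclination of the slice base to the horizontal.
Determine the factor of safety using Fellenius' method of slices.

FS = 2.94

Ordinary method of slices: FS = Σ[c'·Δl_i + (W_i cosα_i)·tanφ'] / Σ W_i sinα_i, with Δl_i = b_i / cosα_i.
Slice 1: Δl = 1.7/cos(-8.3°) = 1.718 m; N'_1 = 41·cos(-8.3°) = 40.6; c'Δl = 5.84; W sinα = -5.9
Slice 2: Δl = 2.3/cos15.5° = 2.387 m; N'_2 = 98·cos15.5° = 94.4; c'Δl = 8.12; W sinα = 26.2
Slice 3: Δl = 1.8/cos43.7° = 2.490 m; N'_3 = 39·cos43.7° = 28.2; c'Δl = 8.47; W sinα = 26.9
Σc'Δl = 22.4 kN/m; ΣN' = 163.2 kN/m; ΣW sinα = 47.2 kN/m
Resisting = 22.4 + 163.2·tan35.5° = 22.4 + 116.4 = 138.8 kN/m
FS = 138.8 / 47.2 = 2.940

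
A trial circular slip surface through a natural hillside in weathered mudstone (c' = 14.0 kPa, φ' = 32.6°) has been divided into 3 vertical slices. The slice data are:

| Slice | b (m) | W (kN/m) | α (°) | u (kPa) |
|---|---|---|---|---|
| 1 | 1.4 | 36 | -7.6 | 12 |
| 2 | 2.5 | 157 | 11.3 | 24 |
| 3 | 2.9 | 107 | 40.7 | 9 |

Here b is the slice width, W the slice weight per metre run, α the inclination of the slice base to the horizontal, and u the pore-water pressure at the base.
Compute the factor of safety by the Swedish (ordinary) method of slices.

Ordinary method of slices: FS = Σ[c'·Δl_i + (W_i cosα_i − u_i·Δl_i)·tanφ'] / Σ W_i sinα_i, with Δl_i = b_i / cosα_i.
Slice 1: Δl = 1.4/cos(-7.6°) = 1.412 m; N'_1 = 36·cos(-7.6°) − 12·1.412 = 18.7; c'Δl = 19.77; W sinα = -4.8
Slice 2: Δl = 2.5/cos11.3° = 2.549 m; N'_2 = 157·cos11.3° − 24·2.549 = 92.8; c'Δl = 35.69; W sinα = 30.8
Slice 3: Δl = 2.9/cos40.7° = 3.825 m; N'_3 = 107·cos40.7° − 9·3.825 = 46.7; c'Δl = 53.55; W sinα = 69.8
Σc'Δl = 109.0 kN/m; ΣN' = 158.2 kN/m; ΣW sinα = 95.8 kN/m
Resisting = 109.0 + 158.2·tan32.6° = 109.0 + 101.2 = 210.2 kN/m
FS = 210.2 / 95.8 = 2.195

FS = 2.19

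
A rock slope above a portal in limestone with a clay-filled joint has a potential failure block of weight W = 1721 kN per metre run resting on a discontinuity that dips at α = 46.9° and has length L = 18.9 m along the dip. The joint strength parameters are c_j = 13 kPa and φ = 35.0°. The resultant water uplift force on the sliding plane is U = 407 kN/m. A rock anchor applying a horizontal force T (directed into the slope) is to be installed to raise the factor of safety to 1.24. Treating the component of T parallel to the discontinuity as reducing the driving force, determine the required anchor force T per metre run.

Resolving forces along and normal to the sliding plane, with the horizontal anchor force T adding T·sinα to the effective normal force and T·cosα acting up the plane against the driving force:
FS = [c_jL + (W cosα − U + T sinα) tanφ] / [W sinα − T cosα]
Without the anchor: N' = 768.9 kN/m, driving T_d = 1256.6 kN/m, resisting R = 13·18.9 + 768.9·tan35.0° = 784.1 kN/m, FS = 0.62.
Setting FS = 1.24 and solving for T:
1.24·(1256.6 − T cos46.9°) = 784.1 + T sin46.9°·tan35.0°
T·(sin46.9°·tan35.0° + 1.24·cos46.9°) = 1.24·1256.6 − 784.1
T·(0.7302·0.7002 + 1.24·0.6833) = 1558.2 − 784.1 = 774.1
T·1.3585 = 774.1
T = 569.8 kN/m

T = 570 kN/m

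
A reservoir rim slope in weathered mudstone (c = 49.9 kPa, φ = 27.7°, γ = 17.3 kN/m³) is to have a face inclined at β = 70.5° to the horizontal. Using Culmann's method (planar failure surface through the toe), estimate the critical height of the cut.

H_c = 36.16 m

Culmann's analysis gives the critical failure plane at α_cr = (β + φ)/2 = (70.5 + 27.7)/2 = 49.1°, and the critical height
H_c = (4c/γ) · sinβ cosφ / [1 − cos(β − φ)]
    = (4·49.9/17.3) · sin70.5°·cos27.7° / [1 − cos(42.8°)]
    = 11.538 · 0.9426·0.8854 / [1 − 0.7337]
    = 11.538 · 0.8346 / 0.2663
    = 36.16 m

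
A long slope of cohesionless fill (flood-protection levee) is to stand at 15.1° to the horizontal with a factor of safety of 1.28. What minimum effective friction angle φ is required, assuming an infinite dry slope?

FS = tanφ/tanβ ⇒ tanφ = FS · tanβ = 1.28 · tan15.1° = 0.3454
φ = arctan(0.3454) = 19.05°

φ = 19.1°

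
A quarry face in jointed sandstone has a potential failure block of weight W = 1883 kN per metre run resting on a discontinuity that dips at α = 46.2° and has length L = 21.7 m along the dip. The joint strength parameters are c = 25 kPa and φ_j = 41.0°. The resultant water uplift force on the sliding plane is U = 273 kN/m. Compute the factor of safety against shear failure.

FS = 1.06

Resolving the block weight along and normal to the plane and applying the Mohr–Coulomb strength on the joint:
N' = W cosα − U = 1883·cos46.2° − 273 = 1030.3 kN/m
Driving force T = W sinα = 1883·sin46.2° = 1359.1 kN/m
Resisting force R = c·L + N'·tanφ_j = 25·21.7 + 1030.3·tan41.0° = 542.5 + 895.6 = 1438.1 kN/m
FS = R / T = 1438.1 / 1359.1 = 1.058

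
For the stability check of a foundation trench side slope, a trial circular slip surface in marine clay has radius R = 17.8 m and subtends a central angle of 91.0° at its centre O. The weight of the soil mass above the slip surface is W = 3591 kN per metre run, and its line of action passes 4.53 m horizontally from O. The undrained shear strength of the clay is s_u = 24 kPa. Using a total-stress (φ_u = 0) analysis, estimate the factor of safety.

FS = 0.74

Taking moments about the centre O, the resisting moment is provided by the undrained shear strength acting along the arc:
Arc length L_a = R·θ = 17.8·(91.0°·π/180) = 17.8·1.5882 = 28.27 m
M_R = s_u·L_a·R = 24·28.27·17.8 = 12077.3 kN·m/m
M_D = W·d = 3591·4.53 = 16267.2 kN·m/m
FS = M_R / M_D = 12077.3 / 16267.2 = 0.742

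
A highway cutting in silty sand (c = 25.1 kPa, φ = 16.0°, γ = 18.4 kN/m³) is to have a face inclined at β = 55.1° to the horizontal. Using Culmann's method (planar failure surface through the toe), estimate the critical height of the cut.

Culmann's analysis gives the critical failure plane at α_cr = (β + φ)/2 = (55.1 + 16.0)/2 = 35.5°, and the critical height
H_c = (4c/γ) · sinβ cosφ / [1 − cos(β − φ)]
    = (4·25.1/18.4) · sin55.1°·cos16.0° / [1 − cos(39.1°)]
    = 5.457 · 0.8202·0.9613 / [1 − 0.7760]
    = 5.457 · 0.7884 / 0.2240
    = 19.21 m

H_c = 19.21 m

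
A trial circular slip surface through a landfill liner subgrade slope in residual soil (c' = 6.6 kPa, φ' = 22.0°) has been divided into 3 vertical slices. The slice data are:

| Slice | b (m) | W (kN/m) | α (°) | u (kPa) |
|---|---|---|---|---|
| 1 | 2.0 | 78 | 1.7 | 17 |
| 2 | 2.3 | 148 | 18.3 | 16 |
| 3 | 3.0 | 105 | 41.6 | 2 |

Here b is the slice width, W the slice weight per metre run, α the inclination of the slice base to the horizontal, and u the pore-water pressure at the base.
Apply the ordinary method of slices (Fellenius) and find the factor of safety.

FS = 1.21

Ordinary method of slices: FS = Σ[c'·Δl_i + (W_i cosα_i − u_i·Δl_i)·tanφ'] / Σ W_i sinα_i, with Δl_i = b_i / cosα_i.
Slice 1: Δl = 2.0/cos1.7° = 2.001 m; N'_1 = 78·cos1.7° − 17·2.001 = 44.0; c'Δl = 13.21; W sinα = 2.3
Slice 2: Δl = 2.3/cos18.3° = 2.423 m; N'_2 = 148·cos18.3° − 16·2.423 = 101.8; c'Δl = 15.99; W sinα = 46.5
Slice 3: Δl = 3.0/cos41.6° = 4.012 m; N'_3 = 105·cos41.6° − 2·4.012 = 70.5; c'Δl = 26.48; W sinα = 69.7
Σc'Δl = 55.7 kN/m; ΣN' = 216.2 kN/m; ΣW sinα = 118.5 kN/m
Resisting = 55.7 + 216.2·tan22.0° = 55.7 + 87.4 = 143.0 kN/m
FS = 143.0 / 118.5 = 1.207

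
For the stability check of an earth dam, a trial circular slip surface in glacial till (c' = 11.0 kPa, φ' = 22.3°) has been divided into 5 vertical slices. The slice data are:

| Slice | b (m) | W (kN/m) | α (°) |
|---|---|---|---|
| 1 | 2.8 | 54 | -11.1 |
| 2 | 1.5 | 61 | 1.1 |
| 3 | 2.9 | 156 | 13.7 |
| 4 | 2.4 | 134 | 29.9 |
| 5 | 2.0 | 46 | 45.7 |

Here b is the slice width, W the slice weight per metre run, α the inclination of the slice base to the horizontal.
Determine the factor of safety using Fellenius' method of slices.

FS = 2.45

Ordinary method of slices: FS = Σ[c'·Δl_i + (W_i cosα_i)·tanφ'] / Σ W_i sinα_i, with Δl_i = b_i / cosα_i.
Slice 1: Δl = 2.8/cos(-11.1°) = 2.853 m; N'_1 = 54·cos(-11.1°) = 53.0; c'Δl = 31.39; W sinα = -10.4
Slice 2: Δl = 1.5/cos1.1° = 1.500 m; N'_2 = 61·cos1.1° = 61.0; c'Δl = 16.50; W sinα = 1.2
Slice 3: Δl = 2.9/cos13.7° = 2.985 m; N'_3 = 156·cos13.7° = 151.6; c'Δl = 32.83; W sinα = 36.9
Slice 4: Δl = 2.4/cos29.9° = 2.768 m; N'_4 = 134·cos29.9° = 116.2; c'Δl = 30.45; W sinα = 66.8
Slice 5: Δl = 2.0/cos45.7° = 2.864 m; N'_5 = 46·cos45.7° = 32.1; c'Δl = 31.50; W sinα = 32.9
Σc'Δl = 142.7 kN/m; ΣN' = 413.8 kN/m; ΣW sinα = 127.4 kN/m
Resisting = 142.7 + 413.8·tan22.3° = 142.7 + 169.7 = 312.4 kN/m
FS = 312.4 / 127.4 = 2.451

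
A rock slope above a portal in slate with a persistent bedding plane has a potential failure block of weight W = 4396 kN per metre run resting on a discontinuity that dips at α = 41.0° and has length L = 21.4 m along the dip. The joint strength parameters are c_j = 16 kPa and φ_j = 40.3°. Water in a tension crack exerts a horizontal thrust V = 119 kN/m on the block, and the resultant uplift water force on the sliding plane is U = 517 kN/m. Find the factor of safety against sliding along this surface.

FS = 0.89

Resolving the block weight along and normal to the plane and applying the Mohr–Coulomb strength on the joint:
N' = W cosα − U − V sinα = 4396·cos41.0° − 517 − 119·sin41.0° = 2722.6 kN/m
Driving force T = W sinα + V cosα = 4396·sin41.0° + 119·cos41.0° = 2973.8 kN/m
Resisting force R = c_j·L + N'·tanφ_j = 16·21.4 + 2722.6·tan40.3° = 342.4 + 2309.0 = 2651.4 kN/m
FS = R / T = 2651.4 / 2973.8 = 0.892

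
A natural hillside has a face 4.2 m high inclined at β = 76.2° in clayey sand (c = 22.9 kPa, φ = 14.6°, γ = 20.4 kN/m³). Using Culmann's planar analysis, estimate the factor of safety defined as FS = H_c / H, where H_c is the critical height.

H_c = (4c/γ) · sinβ cosφ / [1 − cos(β − φ)]
    = (4·22.9/20.4) · sin76.2°·cos14.6° / [1 − cos61.6°]
    = 4.490 · 0.9398 / 0.5244 = 8.05 m
FS = H_c / H = 8.05 / 4.2 = 1.916

FS = 1.92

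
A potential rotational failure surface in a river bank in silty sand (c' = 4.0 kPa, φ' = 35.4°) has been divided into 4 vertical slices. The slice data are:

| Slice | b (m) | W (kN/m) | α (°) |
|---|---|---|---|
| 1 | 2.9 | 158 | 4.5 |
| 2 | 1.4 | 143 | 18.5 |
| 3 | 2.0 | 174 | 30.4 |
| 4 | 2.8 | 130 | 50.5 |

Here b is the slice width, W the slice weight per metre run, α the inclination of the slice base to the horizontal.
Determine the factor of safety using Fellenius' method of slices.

Ordinary method of slices: FS = Σ[c'·Δl_i + (W_i cosα_i)·tanφ'] / Σ W_i sinα_i, with Δl_i = b_i / cosα_i.
Slice 1: Δl = 2.9/cos4.5° = 2.909 m; N'_1 = 158·cos4.5° = 157.5; c'Δl = 11.64; W sinα = 12.4
Slice 2: Δl = 1.4/cos18.5° = 1.476 m; N'_2 = 143·cos18.5° = 135.6; c'Δl = 5.91; W sinα = 45.4
Slice 3: Δl = 2.0/cos30.4° = 2.319 m; N'_3 = 174·cos30.4° = 150.1; c'Δl = 9.28; W sinα = 88.0
Slice 4: Δl = 2.8/cos50.5° = 4.402 m; N'_4 = 130·cos50.5° = 82.7; c'Δl = 17.61; W sinα = 100.3
Σc'Δl = 44.4 kN/m; ΣN' = 525.9 kN/m; ΣW sinα = 246.1 kN/m
Resisting = 44.4 + 525.9·tan35.4° = 44.4 + 373.7 = 418.2 kN/m
FS = 418.2 / 246.1 = 1.699

FS = 1.70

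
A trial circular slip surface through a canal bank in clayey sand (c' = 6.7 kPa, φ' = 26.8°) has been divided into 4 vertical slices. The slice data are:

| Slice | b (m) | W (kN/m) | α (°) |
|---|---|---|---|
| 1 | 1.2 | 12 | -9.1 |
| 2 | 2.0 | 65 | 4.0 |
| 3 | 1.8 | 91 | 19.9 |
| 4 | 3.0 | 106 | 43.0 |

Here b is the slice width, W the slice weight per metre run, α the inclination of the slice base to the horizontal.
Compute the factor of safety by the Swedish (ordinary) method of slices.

Ordinary method of slices: FS = Σ[c'·Δl_i + (W_i cosα_i)·tanφ'] / Σ W_i sinα_i, with Δl_i = b_i / cosα_i.
Slice 1: Δl = 1.2/cos(-9.1°) = 1.215 m; N'_1 = 12·cos(-9.1°) = 11.8; c'Δl = 8.14; W sinα = -1.9
Slice 2: Δl = 2.0/cos4.0° = 2.005 m; N'_2 = 65·cos4.0° = 64.8; c'Δl = 13.43; W sinα = 4.5
Slice 3: Δl = 1.8/cos19.9° = 1.914 m; N'_3 = 91·cos19.9° = 85.6; c'Δl = 12.83; W sinα = 31.0
Slice 4: Δl = 3.0/cos43.0° = 4.102 m; N'_4 = 106·cos43.0° = 77.5; c'Δl = 27.48; W sinα = 72.3
Σc'Δl = 61.9 kN/m; ΣN' = 239.8 kN/m; ΣW sinα = 105.9 kN/m
Resisting = 61.9 + 239.8·tan26.8° = 61.9 + 121.1 = 183.0 kN/m
FS = 183.0 / 105.9 = 1.728

FS = 1.73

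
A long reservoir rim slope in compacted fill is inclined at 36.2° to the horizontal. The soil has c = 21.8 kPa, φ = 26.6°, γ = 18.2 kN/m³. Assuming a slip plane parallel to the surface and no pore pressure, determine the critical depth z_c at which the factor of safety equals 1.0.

z_c = 7.96 m

Setting FS = 1.00 in FS = [c + γz cos²β tanφ] / [γz sinβ cosβ] and solving for z:
z = c / [γ cosβ (FS·sinβ − cosβ·tanφ)]
  = 21.8 / [18.2·cos36.2°·(1.00·sin36.2° − cos36.2°·tan26.6°)]
  = 21.8 / [18.2·0.8070·(1.00·0.5906 − 0.8070·0.5008)]
  = 21.8 / 2.7392 = 7.958 m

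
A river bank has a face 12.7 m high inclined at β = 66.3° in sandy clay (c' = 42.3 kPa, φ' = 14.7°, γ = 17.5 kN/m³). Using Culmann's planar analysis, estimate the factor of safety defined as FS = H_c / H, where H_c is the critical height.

H_c = (4c'/γ) · sinβ cosφ' / [1 − cos(β − φ')]
    = (4·42.3/17.5) · sin66.3°·cos14.7° / [1 − cos51.6°]
    = 9.669 · 0.8857 / 0.3789 = 22.60 m
FS = H_c / H = 22.60 / 12.7 = 1.780

FS = 1.78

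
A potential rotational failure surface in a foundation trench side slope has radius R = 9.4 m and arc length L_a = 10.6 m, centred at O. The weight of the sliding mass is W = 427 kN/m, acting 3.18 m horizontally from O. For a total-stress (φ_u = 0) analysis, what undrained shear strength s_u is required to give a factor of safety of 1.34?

s_u = 18.3 kPa

FS = s_u·L_a·R / (W·d), so s_u = FS·W·d / (L_a·R).
s_u = 1.34·427·3.18 / (10.60·9.4) = 1819.5 / 99.64 = 18.26 kPa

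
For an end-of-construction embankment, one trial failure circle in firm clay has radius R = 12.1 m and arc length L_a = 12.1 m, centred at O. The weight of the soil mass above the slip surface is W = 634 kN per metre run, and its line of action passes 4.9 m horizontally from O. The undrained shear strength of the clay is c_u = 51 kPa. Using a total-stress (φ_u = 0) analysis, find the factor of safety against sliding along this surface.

Taking moments about the centre O, the resisting moment is provided by the undrained shear strength acting along the arc:
M_R = c_u·L_a·R = 51·12.10·12.1 = 7466.9 kN·m/m
M_D = W·d = 634·4.9 = 3106.6 kN·m/m
FS = M_R / M_D = 7466.9 / 3106.6 = 2.404

FS = 2.40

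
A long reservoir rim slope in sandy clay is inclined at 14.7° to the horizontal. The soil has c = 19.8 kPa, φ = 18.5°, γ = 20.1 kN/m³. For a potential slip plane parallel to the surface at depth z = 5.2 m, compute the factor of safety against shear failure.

For an infinite slope with a slip plane parallel to the surface (no pore pressure): FS = [c + γz cos²β tanφ] / [γz sinβ cosβ].
γz = 20.1·5.2 = 104.52 kN/m²
Numerator = 19.8 + 104.52·cos²14.7°·tan18.5° = 19.8 + 104.52·0.9356·0.3346 = 52.520 kPa
Denominator = 104.52·sin14.7°·cos14.7° = 104.52·0.2538·0.9673 = 25.655 kPa
FS = 52.520 / 25.655 = 2.047

FS = 2.05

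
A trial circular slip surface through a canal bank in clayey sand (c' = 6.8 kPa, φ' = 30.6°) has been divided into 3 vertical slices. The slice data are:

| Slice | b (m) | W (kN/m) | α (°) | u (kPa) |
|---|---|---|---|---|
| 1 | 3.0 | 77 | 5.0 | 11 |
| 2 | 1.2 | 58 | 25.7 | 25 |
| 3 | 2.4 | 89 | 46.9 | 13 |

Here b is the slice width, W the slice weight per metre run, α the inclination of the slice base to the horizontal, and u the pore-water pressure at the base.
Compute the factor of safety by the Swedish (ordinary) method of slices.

Ordinary method of slices: FS = Σ[c'·Δl_i + (W_i cosα_i − u_i·Δl_i)·tanφ'] / Σ W_i sinα_i, with Δl_i = b_i / cosα_i.
Slice 1: Δl = 3.0/cos5.0° = 3.011 m; N'_1 = 77·cos5.0° − 11·3.011 = 43.6; c'Δl = 20.48; W sinα = 6.7
Slice 2: Δl = 1.2/cos25.7° = 1.332 m; N'_2 = 58·cos25.7° − 25·1.332 = 19.0; c'Δl = 9.06; W sinα = 25.2
Slice 3: Δl = 2.4/cos46.9° = 3.513 m; N'_3 = 89·cos46.9° − 13·3.513 = 15.1; c'Δl = 23.89; W sinα = 65.0
Σc'Δl = 53.4 kN/m; ΣN' = 77.7 kN/m; ΣW sinα = 96.8 kN/m
Resisting = 53.4 + 77.7·tan30.6° = 53.4 + 46.0 = 99.4 kN/m
FS = 99.4 / 96.8 = 1.026

FS = 1.03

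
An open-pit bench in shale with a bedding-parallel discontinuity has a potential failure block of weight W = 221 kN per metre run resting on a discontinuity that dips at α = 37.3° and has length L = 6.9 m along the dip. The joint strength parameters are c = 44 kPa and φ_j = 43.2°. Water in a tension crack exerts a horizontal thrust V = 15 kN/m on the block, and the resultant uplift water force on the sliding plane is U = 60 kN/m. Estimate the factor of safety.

Resolving the block weight along and normal to the plane and applying the Mohr–Coulomb strength on the joint:
N' = W cosα − U − V sinα = 221·cos37.3° − 60 − 15·sin37.3° = 106.7 kN/m
Driving force T = W sinα + V cosα = 221·sin37.3° + 15·cos37.3° = 145.9 kN/m
Resisting force R = c·L + N'·tanφ_j = 44·6.9 + 106.7·tan43.2° = 303.6 + 100.2 = 403.8 kN/m
FS = R / T = 403.8 / 145.9 = 2.769

FS = 2.77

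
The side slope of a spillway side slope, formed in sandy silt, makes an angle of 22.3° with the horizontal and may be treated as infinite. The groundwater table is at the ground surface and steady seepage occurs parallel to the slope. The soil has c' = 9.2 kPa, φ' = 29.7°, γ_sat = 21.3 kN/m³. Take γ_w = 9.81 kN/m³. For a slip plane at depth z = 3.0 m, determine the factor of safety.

FS = 1.16

With seepage parallel to the slope and the water table at the surface, the effective normal stress on the slip plane uses the buoyant unit weight γ' = γ_sat − γ_w while the driving shear stress uses γ_sat:
FS = [c' + γ' z cos²β tanφ'] / [γ_sat z sinβ cosβ]
γ' = 21.3 − 9.81 = 11.49 kN/m³
Numerator = 9.2 + 11.49·3.0·cos²22.3°·tan29.7° = 9.2 + 11.49·3.0·0.8560·0.5704 = 26.030 kPa
Denominator = 21.3·3.0·sin22.3°·cos22.3° = 21.3·3.0·0.3795·0.9252 = 22.434 kPa
FS = 26.030 / 22.434 = 1.160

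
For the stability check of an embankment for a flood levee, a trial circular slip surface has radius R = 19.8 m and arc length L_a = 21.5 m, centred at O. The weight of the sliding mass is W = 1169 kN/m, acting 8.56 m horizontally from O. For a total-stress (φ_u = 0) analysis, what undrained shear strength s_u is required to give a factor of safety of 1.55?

FS = s_u·L_a·R / (W·d), so s_u = FS·W·d / (L_a·R).
s_u = 1.55·1169·8.56 / (21.50·19.8) = 15510.3 / 425.70 = 36.43 kPa

s_u = 36.4 kPa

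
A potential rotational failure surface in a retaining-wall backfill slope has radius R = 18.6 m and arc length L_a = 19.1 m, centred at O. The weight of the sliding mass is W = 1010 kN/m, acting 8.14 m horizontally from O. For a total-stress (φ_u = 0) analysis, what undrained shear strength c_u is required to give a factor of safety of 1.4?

FS = c_u·L_a·R / (W·d), so c_u = FS·W·d / (L_a·R).
c_u = 1.4·1010·8.14 / (19.10·18.6) = 11510.0 / 355.26 = 32.40 kPa

c_u = 32.4 kPa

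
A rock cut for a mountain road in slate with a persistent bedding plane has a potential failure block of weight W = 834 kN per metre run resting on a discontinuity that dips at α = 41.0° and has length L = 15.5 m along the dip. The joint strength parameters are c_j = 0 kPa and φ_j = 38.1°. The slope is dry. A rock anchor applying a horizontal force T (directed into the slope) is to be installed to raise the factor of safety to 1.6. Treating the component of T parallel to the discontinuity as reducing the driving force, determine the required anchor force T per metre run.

T = 222 kN/m

Resolving forces along and normal to the sliding plane, with the horizontal anchor force T adding T·sinα to the effective normal force and T·cosα acting up the plane against the driving force:
FS = [c_jL + (W cosα + T sinα) tanφ_j] / [W sinα − T cosα]
Without the anchor: N' = 629.4 kN/m, driving T_d = 547.2 kN/m, resisting R = 0·15.5 + 629.4·tan38.1° = 493.5 kN/m, FS = 0.90.
Setting FS = 1.6 and solving for T:
1.6·(547.2 − T cos41.0°) = 493.5 + T sin41.0°·tan38.1°
T·(sin41.0°·tan38.1° + 1.6·cos41.0°) = 1.6·547.2 − 493.5
T·(0.6561·0.7841 + 1.6·0.7547) = 875.4 − 493.5 = 381.9
T·1.7220 = 381.9
T = 221.8 kN/m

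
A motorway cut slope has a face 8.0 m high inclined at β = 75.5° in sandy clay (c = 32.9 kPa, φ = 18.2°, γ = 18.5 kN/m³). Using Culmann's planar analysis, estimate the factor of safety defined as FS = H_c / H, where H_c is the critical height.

FS = 1.78

H_c = (4c/γ) · sinβ cosφ / [1 − cos(β − φ)]
    = (4·32.9/18.5) · sin75.5°·cos18.2° / [1 − cos57.3°]
    = 7.114 · 0.9197 / 0.4598 = 14.23 m
FS = H_c / H = 14.23 / 8.0 = 1.779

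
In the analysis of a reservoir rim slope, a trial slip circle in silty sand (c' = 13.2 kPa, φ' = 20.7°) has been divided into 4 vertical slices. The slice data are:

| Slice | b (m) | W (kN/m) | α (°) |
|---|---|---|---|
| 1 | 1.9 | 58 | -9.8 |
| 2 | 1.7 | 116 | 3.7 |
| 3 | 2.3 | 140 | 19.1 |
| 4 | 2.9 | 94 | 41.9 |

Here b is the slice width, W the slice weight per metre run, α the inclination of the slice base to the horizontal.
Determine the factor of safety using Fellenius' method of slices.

Ordinary method of slices: FS = Σ[c'·Δl_i + (W_i cosα_i)·tanφ'] / Σ W_i sinα_i, with Δl_i = b_i / cosα_i.
Slice 1: Δl = 1.9/cos(-9.8°) = 1.928 m; N'_1 = 58·cos(-9.8°) = 57.2; c'Δl = 25.45; W sinα = -9.9
Slice 2: Δl = 1.7/cos3.7° = 1.704 m; N'_2 = 116·cos3.7° = 115.8; c'Δl = 22.49; W sinα = 7.5
Slice 3: Δl = 2.3/cos19.1° = 2.434 m; N'_3 = 140·cos19.1° = 132.3; c'Δl = 32.13; W sinα = 45.8
Slice 4: Δl = 2.9/cos41.9° = 3.896 m; N'_4 = 94·cos41.9° = 70.0; c'Δl = 51.43; W sinα = 62.8
Σc'Δl = 131.5 kN/m; ΣN' = 375.2 kN/m; ΣW sinα = 106.2 kN/m
Resisting = 131.5 + 375.2·tan20.7° = 131.5 + 141.8 = 273.3 kN/m
FS = 273.3 / 106.2 = 2.573

FS = 2.57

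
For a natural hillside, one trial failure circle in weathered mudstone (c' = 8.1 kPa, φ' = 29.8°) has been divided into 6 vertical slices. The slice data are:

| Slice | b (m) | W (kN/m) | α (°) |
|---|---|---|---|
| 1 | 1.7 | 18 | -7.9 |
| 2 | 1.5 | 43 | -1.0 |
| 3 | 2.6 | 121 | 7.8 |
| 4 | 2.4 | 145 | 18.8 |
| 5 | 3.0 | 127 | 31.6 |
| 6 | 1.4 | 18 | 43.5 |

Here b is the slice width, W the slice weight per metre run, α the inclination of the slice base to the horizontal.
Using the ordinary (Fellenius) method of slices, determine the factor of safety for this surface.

FS = 2.62

Ordinary method of slices: FS = Σ[c'·Δl_i + (W_i cosα_i)·tanφ'] / Σ W_i sinα_i, with Δl_i = b_i / cosα_i.
Slice 1: Δl = 1.7/cos(-7.9°) = 1.716 m; N'_1 = 18·cos(-7.9°) = 17.8; c'Δl = 13.90; W sinα = -2.5
Slice 2: Δl = 1.5/cos(-1.0°) = 1.500 m; N'_2 = 43·cos(-1.0°) = 43.0; c'Δl = 12.15; W sinα = -0.8
Slice 3: Δl = 2.6/cos7.8° = 2.624 m; N'_3 = 121·cos7.8° = 119.9; c'Δl = 21.26; W sinα = 16.4
Slice 4: Δl = 2.4/cos18.8° = 2.535 m; N'_4 = 145·cos18.8° = 137.3; c'Δl = 20.54; W sinα = 46.7
Slice 5: Δl = 3.0/cos31.6° = 3.522 m; N'_5 = 127·cos31.6° = 108.2; c'Δl = 28.53; W sinα = 66.5
Slice 6: Δl = 1.4/cos43.5° = 1.930 m; N'_6 = 18·cos43.5° = 13.1; c'Δl = 15.63; W sinα = 12.4
Σc'Δl = 112.0 kN/m; ΣN' = 439.2 kN/m; ΣW sinα = 138.9 kN/m
Resisting = 112.0 + 439.2·tan29.8° = 112.0 + 251.5 = 363.5 kN/m
FS = 363.5 / 138.9 = 2.618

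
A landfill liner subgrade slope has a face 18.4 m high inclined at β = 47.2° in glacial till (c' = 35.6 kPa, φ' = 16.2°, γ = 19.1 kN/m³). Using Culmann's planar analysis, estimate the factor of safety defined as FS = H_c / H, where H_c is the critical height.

FS = 2.00

H_c = (4c'/γ) · sinβ cosφ' / [1 − cos(β − φ')]
    = (4·35.6/19.1) · sin47.2°·cos16.2° / [1 − cos31.0°]
    = 7.455 · 0.7046 / 0.1428 = 36.78 m
FS = H_c / H = 36.78 / 18.4 = 1.999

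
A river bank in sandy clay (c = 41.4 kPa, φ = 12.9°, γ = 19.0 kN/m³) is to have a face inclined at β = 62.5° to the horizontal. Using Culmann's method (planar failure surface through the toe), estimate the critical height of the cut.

H_c = 21.42 m

Culmann's analysis gives the critical failure plane at α_cr = (β + φ)/2 = (62.5 + 12.9)/2 = 37.7°, and the critical height
H_c = (4c/γ) · sinβ cosφ / [1 − cos(β − φ)]
    = (4·41.4/19.0) · sin62.5°·cos12.9° / [1 − cos(49.6°)]
    = 8.716 · 0.8870·0.9748 / [1 − 0.6481]
    = 8.716 · 0.8646 / 0.3519
    = 21.42 m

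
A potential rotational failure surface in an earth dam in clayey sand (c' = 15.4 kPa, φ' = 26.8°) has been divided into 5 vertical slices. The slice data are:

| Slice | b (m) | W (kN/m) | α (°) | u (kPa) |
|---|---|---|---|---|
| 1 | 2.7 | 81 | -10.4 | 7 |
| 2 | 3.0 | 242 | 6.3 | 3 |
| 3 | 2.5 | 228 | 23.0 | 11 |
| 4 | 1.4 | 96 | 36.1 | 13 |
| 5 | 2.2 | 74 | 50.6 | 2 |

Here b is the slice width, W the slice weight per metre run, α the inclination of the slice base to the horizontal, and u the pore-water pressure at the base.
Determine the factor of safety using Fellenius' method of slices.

FS = 2.31

Ordinary method of slices: FS = Σ[c'·Δl_i + (W_i cosα_i − u_i·Δl_i)·tanφ'] / Σ W_i sinα_i, with Δl_i = b_i / cosα_i.
Slice 1: Δl = 2.7/cos(-10.4°) = 2.745 m; N'_1 = 81·cos(-10.4°) − 7·2.745 = 60.5; c'Δl = 42.27; W sinα = -14.6
Slice 2: Δl = 3.0/cos6.3° = 3.018 m; N'_2 = 242·cos6.3° − 3·3.018 = 231.5; c'Δl = 46.48; W sinα = 26.6
Slice 3: Δl = 2.5/cos23.0° = 2.716 m; N'_3 = 228·cos23.0° − 11·2.716 = 180.0; c'Δl = 41.82; W sinα = 89.1
Slice 4: Δl = 1.4/cos36.1° = 1.733 m; N'_4 = 96·cos36.1° − 13·1.733 = 55.0; c'Δl = 26.68; W sinα = 56.6
Slice 5: Δl = 2.2/cos50.6° = 3.466 m; N'_5 = 74·cos50.6° − 2·3.466 = 40.0; c'Δl = 53.38; W sinα = 57.2
Σc'Δl = 210.6 kN/m; ΣN' = 567.0 kN/m; ΣW sinα = 214.8 kN/m
Resisting = 210.6 + 567.0·tan26.8° = 210.6 + 286.4 = 497.1 kN/m
FS = 497.1 / 214.8 = 2.314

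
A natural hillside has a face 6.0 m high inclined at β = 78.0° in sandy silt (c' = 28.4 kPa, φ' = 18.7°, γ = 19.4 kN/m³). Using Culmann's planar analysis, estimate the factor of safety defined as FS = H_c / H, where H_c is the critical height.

H_c = (4c'/γ) · sinβ cosφ' / [1 − cos(β − φ')]
    = (4·28.4/19.4) · sin78.0°·cos18.7° / [1 − cos59.3°]
    = 5.856 · 0.9265 / 0.4895 = 11.08 m
FS = H_c / H = 11.08 / 6.0 = 1.847

FS = 1.85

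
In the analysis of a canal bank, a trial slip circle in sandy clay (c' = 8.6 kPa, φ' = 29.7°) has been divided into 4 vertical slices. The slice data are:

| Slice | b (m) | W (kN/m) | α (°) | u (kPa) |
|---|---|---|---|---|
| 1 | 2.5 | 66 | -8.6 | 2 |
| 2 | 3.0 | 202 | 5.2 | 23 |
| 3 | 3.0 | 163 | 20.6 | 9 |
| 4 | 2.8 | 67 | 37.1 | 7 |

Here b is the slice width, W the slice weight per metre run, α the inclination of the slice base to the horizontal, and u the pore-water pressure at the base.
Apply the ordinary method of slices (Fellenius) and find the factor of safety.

Ordinary method of slices: FS = Σ[c'·Δl_i + (W_i cosα_i − u_i·Δl_i)·tanφ'] / Σ W_i sinα_i, with Δl_i = b_i / cosα_i.
Slice 1: Δl = 2.5/cos(-8.6°) = 2.528 m; N'_1 = 66·cos(-8.6°) − 2·2.528 = 60.2; c'Δl = 21.74; W sinα = -9.9
Slice 2: Δl = 3.0/cos5.2° = 3.012 m; N'_2 = 202·cos5.2° − 23·3.012 = 131.9; c'Δl = 25.91; W sinα = 18.3
Slice 3: Δl = 3.0/cos20.6° = 3.205 m; N'_3 = 163·cos20.6° − 9·3.205 = 123.7; c'Δl = 27.56; W sinα = 57.4
Slice 4: Δl = 2.8/cos37.1° = 3.511 m; N'_4 = 67·cos37.1° − 7·3.511 = 28.9; c'Δl = 30.19; W sinα = 40.4
Σc'Δl = 105.4 kN/m; ΣN' = 344.7 kN/m; ΣW sinα = 106.2 kN/m
Resisting = 105.4 + 344.7·tan29.7° = 105.4 + 196.6 = 302.0 kN/m
FS = 302.0 / 106.2 = 2.844

FS = 2.84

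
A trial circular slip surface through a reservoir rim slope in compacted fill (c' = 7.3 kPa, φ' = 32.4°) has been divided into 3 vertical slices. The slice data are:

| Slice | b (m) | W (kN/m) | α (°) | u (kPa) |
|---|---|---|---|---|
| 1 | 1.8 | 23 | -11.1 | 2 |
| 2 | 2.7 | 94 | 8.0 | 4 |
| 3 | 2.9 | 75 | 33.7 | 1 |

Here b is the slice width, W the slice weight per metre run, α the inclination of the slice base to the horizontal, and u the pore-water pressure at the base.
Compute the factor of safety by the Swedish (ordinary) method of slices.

Ordinary method of slices: FS = Σ[c'·Δl_i + (W_i cosα_i − u_i·Δl_i)·tanφ'] / Σ W_i sinα_i, with Δl_i = b_i / cosα_i.
Slice 1: Δl = 1.8/cos(-11.1°) = 1.834 m; N'_1 = 23·cos(-11.1°) − 2·1.834 = 18.9; c'Δl = 13.39; W sinα = -4.4
Slice 2: Δl = 2.7/cos8.0° = 2.727 m; N'_2 = 94·cos8.0° − 4·2.727 = 82.2; c'Δl = 19.90; W sinα = 13.1
Slice 3: Δl = 2.9/cos33.7° = 3.486 m; N'_3 = 75·cos33.7° − 1·3.486 = 58.9; c'Δl = 25.45; W sinα = 41.6
Σc'Δl = 58.7 kN/m; ΣN' = 160.0 kN/m; ΣW sinα = 50.3 kN/m
Resisting = 58.7 + 160.0·tan32.4° = 58.7 + 101.5 = 160.3 kN/m
FS = 160.3 / 50.3 = 3.188

FS = 3.19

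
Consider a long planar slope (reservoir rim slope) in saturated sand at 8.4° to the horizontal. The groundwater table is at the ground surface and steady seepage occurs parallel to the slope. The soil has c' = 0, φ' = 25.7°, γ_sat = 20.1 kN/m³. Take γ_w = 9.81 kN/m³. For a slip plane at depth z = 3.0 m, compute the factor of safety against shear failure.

FS = 1.67

With seepage parallel to the slope and the water table at the surface, the effective normal stress on the slip plane uses the buoyant unit weight γ' = γ_sat − γ_w while the driving shear stress uses γ_sat:
FS = [c' + γ' z cos²β tanφ'] / [γ_sat z sinβ cosβ]
(For c' = 0 this reduces to FS = (γ'/γ_sat)·tanφ'/tanβ.)
γ' = 20.1 − 9.81 = 10.29 kN/m³
Numerator = 0.0 + 10.29·3.0·cos²8.4°·tan25.7° = 0.0 + 10.29·3.0·0.9787·0.4813 = 14.540 kPa
Denominator = 20.1·3.0·sin8.4°·cos8.4° = 20.1·3.0·0.1461·0.9893 = 8.714 kPa
FS = 14.540 / 8.714 = 1.668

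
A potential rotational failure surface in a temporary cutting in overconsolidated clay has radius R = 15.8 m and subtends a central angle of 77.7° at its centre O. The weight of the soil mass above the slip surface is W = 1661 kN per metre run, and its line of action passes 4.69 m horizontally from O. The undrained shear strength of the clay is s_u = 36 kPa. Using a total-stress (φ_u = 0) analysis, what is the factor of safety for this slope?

Taking moments about the centre O, the resisting moment is provided by the undrained shear strength acting along the arc:
Arc length L_a = R·θ = 15.8·(77.7°·π/180) = 15.8·1.3561 = 21.43 m
M_R = s_u·L_a·R = 36·21.43·15.8 = 12187.5 kN·m/m
M_D = W·d = 1661·4.69 = 7790.1 kN·m/m
FS = M_R / M_D = 12187.5 / 7790.1 = 1.564

FS = 1.56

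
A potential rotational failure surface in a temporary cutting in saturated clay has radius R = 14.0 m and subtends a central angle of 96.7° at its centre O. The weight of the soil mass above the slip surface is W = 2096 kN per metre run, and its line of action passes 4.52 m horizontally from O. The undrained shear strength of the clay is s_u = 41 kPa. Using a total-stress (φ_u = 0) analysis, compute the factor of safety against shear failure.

Taking moments about the centre O, the resisting moment is provided by the undrained shear strength acting along the arc:
Arc length L_a = R·θ = 14.0·(96.7°·π/180) = 14.0·1.6877 = 23.63 m
M_R = s_u·L_a·R = 41·23.63·14.0 = 13562.6 kN·m/m
M_D = W·d = 2096·4.52 = 9473.9 kN·m/m
FS = M_R / M_D = 13562.6 / 9473.9 = 1.432

FS = 1.43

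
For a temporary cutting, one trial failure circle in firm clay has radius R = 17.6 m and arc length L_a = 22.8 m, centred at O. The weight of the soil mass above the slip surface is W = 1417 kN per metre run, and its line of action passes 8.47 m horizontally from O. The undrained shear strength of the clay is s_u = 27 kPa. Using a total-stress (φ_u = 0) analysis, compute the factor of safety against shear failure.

FS = 0.90

Taking moments about the centre O, the resisting moment is provided by the undrained shear strength acting along the arc:
M_R = s_u·L_a·R = 27·22.80·17.6 = 10834.6 kN·m/m
M_D = W·d = 1417·8.47 = 12002.0 kN·m/m
FS = M_R / M_D = 10834.6 / 12002.0 = 0.903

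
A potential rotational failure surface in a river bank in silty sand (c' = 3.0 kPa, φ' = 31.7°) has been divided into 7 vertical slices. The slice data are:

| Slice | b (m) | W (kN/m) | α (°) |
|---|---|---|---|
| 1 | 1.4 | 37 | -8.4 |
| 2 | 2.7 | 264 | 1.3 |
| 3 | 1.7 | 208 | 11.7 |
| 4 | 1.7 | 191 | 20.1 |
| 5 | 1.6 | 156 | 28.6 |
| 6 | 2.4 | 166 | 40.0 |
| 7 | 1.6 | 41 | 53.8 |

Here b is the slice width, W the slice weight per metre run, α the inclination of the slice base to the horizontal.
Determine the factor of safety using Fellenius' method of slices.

Ordinary method of slices: FS = Σ[c'·Δl_i + (W_i cosα_i)·tanφ'] / Σ W_i sinα_i, with Δl_i = b_i / cosα_i.
Slice 1: Δl = 1.4/cos(-8.4°) = 1.415 m; N'_1 = 37·cos(-8.4°) = 36.6; c'Δl = 4.25; W sinα = -5.4
Slice 2: Δl = 2.7/cos1.3° = 2.701 m; N'_2 = 264·cos1.3° = 263.9; c'Δl = 8.10; W sinα = 6.0
Slice 3: Δl = 1.7/cos11.7° = 1.736 m; N'_3 = 208·cos11.7° = 203.7; c'Δl = 5.21; W sinα = 42.2
Slice 4: Δl = 1.7/cos20.1° = 1.810 m; N'_4 = 191·cos20.1° = 179.4; c'Δl = 5.43; W sinα = 65.6
Slice 5: Δl = 1.6/cos28.6° = 1.822 m; N'_5 = 156·cos28.6° = 137.0; c'Δl = 5.47; W sinα = 74.7
Slice 6: Δl = 2.4/cos40.0° = 3.133 m; N'_6 = 166·cos40.0° = 127.2; c'Δl = 9.40; W sinα = 106.7
Slice 7: Δl = 1.6/cos53.8° = 2.709 m; N'_7 = 41·cos53.8° = 24.2; c'Δl = 8.13; W sinα = 33.1
Σc'Δl = 46.0 kN/m; ΣN' = 971.9 kN/m; ΣW sinα = 322.9 kN/m
Resisting = 46.0 + 971.9·tan31.7° = 46.0 + 600.3 = 646.3 kN/m
FS = 646.3 / 322.9 = 2.002

FS = 2.00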